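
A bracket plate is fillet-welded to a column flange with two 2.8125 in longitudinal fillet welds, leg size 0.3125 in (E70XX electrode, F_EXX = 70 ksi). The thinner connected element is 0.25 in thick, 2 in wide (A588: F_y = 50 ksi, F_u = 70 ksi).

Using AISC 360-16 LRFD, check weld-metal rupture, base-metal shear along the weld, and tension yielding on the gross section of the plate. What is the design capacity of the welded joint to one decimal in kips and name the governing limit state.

22.5 kips (gross-section yield governs)

Weld metal: throat = 0.707×0.3125 = 0.22094 in, L = 2×2.8125 = 5.625 in. φR_n = 0.75 × 0.6 × 70 × 0.22094 × 5.625 = 39.1 kips.
Base metal shear (0.25 in plate): yield φR_n = 1.0×0.6×50×0.25×5.625 = 42.2 kips; rupture φR_n = 0.75×0.6×70×0.25×5.625 = 44.3 kips; take 42.2 kips (yield).
Tension yield (gross): A_g = 2×0.25 = 0.5 in². φR_n = 0.90 × 50 × 0.5 = 22.5 kips.
Governing: min(39.1, 42.2, 22.5) = 22.5 kips → gross-section yield.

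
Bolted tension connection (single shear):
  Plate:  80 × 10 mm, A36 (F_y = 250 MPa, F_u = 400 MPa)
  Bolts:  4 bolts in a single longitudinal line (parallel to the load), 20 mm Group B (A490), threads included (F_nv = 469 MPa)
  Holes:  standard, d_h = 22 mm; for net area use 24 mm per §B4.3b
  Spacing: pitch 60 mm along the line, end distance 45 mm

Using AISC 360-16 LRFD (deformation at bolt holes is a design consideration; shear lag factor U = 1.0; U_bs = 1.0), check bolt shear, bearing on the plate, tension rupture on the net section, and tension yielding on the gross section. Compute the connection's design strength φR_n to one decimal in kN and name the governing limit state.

168.0 kN (net-section rupture governs)

Bolt shear: A_b = π(20)²/4 = 314.16 mm². φR_n = 0.75 × 469 × 314.16 × 4 × 1 = 442.0 kN.
Bearing (10 mm plate, F_u = 400 MPa): end bolts L_c = 45 − 22/2 = 34, R_n = min(1.2×34×10×400, 2.4×20×10×400) = 163.2 kN/bolt; interior L_c = 60 − 22 = 38, R_n = 182.4 kN/bolt. φR_n = 0.75 × (1×163.2 + 3×182.4) = 532.8 kN.
Tension rupture (net): A_n = (80 − 1×24)×10 = 560 mm² (U = 1.0, A_e = A_n). φR_n = 0.75 × 400 × 560 = 168.0 kN.
Tension yield (gross): A_g = 80×10 = 800 mm². φR_n = 0.90 × 250 × 800 = 180.0 kN.
Governing: min(442.0, 532.8, 168.0, 180.0) = 168.0 kN → net-section rupture.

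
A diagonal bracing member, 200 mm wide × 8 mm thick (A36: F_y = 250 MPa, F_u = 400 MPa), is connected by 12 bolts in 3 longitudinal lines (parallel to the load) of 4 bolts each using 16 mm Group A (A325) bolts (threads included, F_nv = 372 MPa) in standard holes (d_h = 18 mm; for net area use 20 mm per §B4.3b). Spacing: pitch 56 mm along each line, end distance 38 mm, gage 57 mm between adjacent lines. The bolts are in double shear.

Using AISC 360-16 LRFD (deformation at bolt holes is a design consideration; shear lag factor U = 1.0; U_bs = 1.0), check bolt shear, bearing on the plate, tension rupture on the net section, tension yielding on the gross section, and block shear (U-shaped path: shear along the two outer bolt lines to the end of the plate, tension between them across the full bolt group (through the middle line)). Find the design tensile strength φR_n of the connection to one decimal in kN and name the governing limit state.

Bolt shear: A_b = π(16)²/4 = 201.06 mm². φR_n = 0.75 × 372 × 201.06 × 12 × 2 = 1346.3 kN.
Bearing (8 mm plate, F_u = 400 MPa): end bolts L_c = 38 − 18/2 = 29, R_n = min(1.2×29×8×400, 2.4×16×8×400) = 111.36 kN/bolt; interior L_c = 56 − 18 = 38, R_n = 122.88 kN/bolt. φR_n = 0.75 × (3×111.36 + 9×122.88) = 1080.0 kN.
Tension rupture (net): A_n = (200 − 3×20)×8 = 1120 mm² (U = 1.0, A_e = A_n). φR_n = 0.75 × 400 × 1120 = 336.0 kN.
Tension yield (gross): A_g = 200×8 = 1600 mm². φR_n = 0.90 × 250 × 1600 = 360.0 kN.
Block shear: shear path 2×[38+3×56] = 2×206 mm, A_gv = 3296, A_nv = 2×(206 − 3.5×20)×8 = 2176 mm²; tension across gage: (114 − 2×20)×8 = 592 mm². R_n = min(0.6×400×2176, 0.6×250×3296) + 1.0×400×592 = min(522.24, 494.4) + 236.8 = 731.2 kN. φR_n = 0.75 × 731.2 = 548.4 kN.
Governing: min(1346.3, 1080.0, 336.0, 360.0, 548.4) = 336.0 kN → net-section rupture.

336.0 kN (net-section rupture governs)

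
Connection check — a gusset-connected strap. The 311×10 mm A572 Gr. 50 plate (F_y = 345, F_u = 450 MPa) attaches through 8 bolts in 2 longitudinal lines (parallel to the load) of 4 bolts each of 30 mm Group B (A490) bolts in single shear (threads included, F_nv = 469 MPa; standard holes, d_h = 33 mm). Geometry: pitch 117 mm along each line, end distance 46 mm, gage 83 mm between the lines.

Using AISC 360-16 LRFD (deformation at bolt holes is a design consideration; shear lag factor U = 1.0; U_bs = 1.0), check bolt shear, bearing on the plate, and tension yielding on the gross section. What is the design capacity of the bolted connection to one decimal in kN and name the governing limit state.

965.7 kN (gross-section yield governs)

Bolt shear: A_b = π(30)²/4 = 706.86 mm². φR_n = 0.75 × 469 × 706.86 × 8 × 1 = 1989.1 kN.
Bearing (10 mm plate, F_u = 450 MPa): end bolts L_c = 46 − 33/2 = 29.5, R_n = min(1.2×29.5×10×450, 2.4×30×10×450) = 159.3 kN/bolt; interior L_c = 117 − 33 = 84, R_n = 324 kN/bolt. φR_n = 0.75 × (2×159.3 + 6×324) = 1697.0 kN.
Tension yield (gross): A_g = 311×10 = 3110 mm². φR_n = 0.90 × 345 × 3110 = 965.7 kN.
Governing: min(1989.1, 1697.0, 965.7) = 965.7 kN → gross-section yield.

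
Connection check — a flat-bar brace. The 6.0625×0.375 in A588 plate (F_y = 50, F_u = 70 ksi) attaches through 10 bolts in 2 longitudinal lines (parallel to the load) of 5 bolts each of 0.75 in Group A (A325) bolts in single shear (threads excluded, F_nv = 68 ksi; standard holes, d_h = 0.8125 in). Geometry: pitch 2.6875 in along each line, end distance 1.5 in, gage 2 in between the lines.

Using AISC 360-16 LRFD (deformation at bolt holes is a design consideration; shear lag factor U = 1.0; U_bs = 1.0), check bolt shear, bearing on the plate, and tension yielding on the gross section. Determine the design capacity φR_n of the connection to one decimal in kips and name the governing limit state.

102.3 kips (gross-section yield governs)

Bolt shear: A_b = π(0.75)²/4 = 0.44179 in². φR_n = 0.75 × 68 × 0.44179 × 10 × 1 = 225.3 kips.
Bearing (0.375 in plate, F_u = 70 ksi): end bolts L_c = 1.5 − 0.8125/2 = 1.09375, R_n = min(1.2×1.09375×0.375×70, 2.4×0.75×0.375×70) = 34.453 kips/bolt; interior L_c = 2.6875 − 0.8125 = 1.875, R_n = 47.25 kips/bolt. φR_n = 0.75 × (2×34.453 + 8×47.25) = 335.2 kips.
Tension yield (gross): A_g = 6.0625×0.375 = 2.2734 in². φR_n = 0.90 × 50 × 2.2734 = 102.3 kips.
Governing: min(225.3, 335.2, 102.3) = 102.3 kips → gross-section yield.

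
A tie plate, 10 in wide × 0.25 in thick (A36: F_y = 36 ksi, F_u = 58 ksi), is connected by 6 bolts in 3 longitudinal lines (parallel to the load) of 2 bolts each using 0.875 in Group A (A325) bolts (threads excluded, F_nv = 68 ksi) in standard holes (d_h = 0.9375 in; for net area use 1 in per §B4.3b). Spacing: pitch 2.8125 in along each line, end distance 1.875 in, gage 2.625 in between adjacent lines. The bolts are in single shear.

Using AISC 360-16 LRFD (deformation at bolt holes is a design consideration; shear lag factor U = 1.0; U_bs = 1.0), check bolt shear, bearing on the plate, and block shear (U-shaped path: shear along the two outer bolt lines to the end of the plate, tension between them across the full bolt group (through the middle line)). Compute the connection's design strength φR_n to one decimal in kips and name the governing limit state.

73.3 kips (block shear governs)

Bolt shear: A_b = π(0.875)²/4 = 0.60132 in². φR_n = 0.75 × 68 × 0.60132 × 6 × 1 = 184.0 kips.
Bearing (0.25 in plate, F_u = 58 ksi): end bolts L_c = 1.875 − 0.9375/2 = 1.40625, R_n = min(1.2×1.40625×0.25×58, 2.4×0.875×0.25×58) = 24.469 kips/bolt; interior L_c = 2.8125 − 0.9375 = 1.875, R_n = 30.45 kips/bolt. φR_n = 0.75 × (3×24.469 + 3×30.45) = 123.6 kips.
Block shear: shear path 2×[1.875+1×2.8125] = 2×4.6875 in, A_gv = 2.3438, A_nv = 2×(4.6875 − 1.5×1)×0.25 = 1.5938 in²; tension across gage: (5.25 − 2×1)×0.25 = 0.8125 in². R_n = min(0.6×58×1.5938, 0.6×36×2.3438) + 1.0×58×0.8125 = min(55.464, 50.626) + 47.125 = 97.751 kips. φR_n = 0.75 × 97.751 = 73.3 kips.
Governing: min(184.0, 123.6, 73.3) = 73.3 kips → block shear.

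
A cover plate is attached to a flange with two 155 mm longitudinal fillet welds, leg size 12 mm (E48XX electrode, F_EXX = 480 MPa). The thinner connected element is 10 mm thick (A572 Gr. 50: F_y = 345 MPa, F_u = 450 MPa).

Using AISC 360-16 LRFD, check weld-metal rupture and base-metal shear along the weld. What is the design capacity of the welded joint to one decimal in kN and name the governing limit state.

Weld metal: throat = 0.707×12 = 8.484 mm, L = 2×155 = 310 mm. φR_n = 0.75 × 0.6 × 480 × 8.484 × 310 = 568.1 kN.
Base metal shear (10 mm plate): yield φR_n = 1.0×0.6×345×10×310 = 641.7 kN; rupture φR_n = 0.75×0.6×450×10×310 = 627.8 kN; take 627.8 kN (rupture).
Governing: min(568.1, 627.8) = 568.1 kN → weld metal.

568.1 kN (weld metal governs)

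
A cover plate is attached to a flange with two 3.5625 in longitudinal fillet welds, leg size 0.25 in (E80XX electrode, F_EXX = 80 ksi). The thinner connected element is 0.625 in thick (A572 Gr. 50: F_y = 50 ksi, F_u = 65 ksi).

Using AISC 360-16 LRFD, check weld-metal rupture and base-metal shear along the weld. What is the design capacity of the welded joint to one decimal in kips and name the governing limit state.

45.3 kips (weld metal governs)

Weld metal: throat = 0.707×0.25 = 0.17675 in, L = 2×3.5625 = 7.125 in. φR_n = 0.75 × 0.6 × 80 × 0.17675 × 7.125 = 45.3 kips.
Base metal shear (0.625 in plate): yield φR_n = 1.0×0.6×50×0.625×7.125 = 133.6 kips; rupture φR_n = 0.75×0.6×65×0.625×7.125 = 130.3 kips; take 130.3 kips (rupture).
Governing: min(45.3, 130.3) = 45.3 kips → weld metal.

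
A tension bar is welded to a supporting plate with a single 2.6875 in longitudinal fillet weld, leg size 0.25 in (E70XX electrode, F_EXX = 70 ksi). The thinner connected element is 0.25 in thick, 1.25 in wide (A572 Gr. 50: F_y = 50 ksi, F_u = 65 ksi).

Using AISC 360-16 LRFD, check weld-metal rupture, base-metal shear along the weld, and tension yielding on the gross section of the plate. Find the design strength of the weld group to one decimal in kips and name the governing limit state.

Weld metal: throat = 0.707×0.25 = 0.17675 in, L = 2.6875 in. φR_n = 0.75 × 0.6 × 70 × 0.17675 × 2.6875 = 15.0 kips.
Base metal shear (0.25 in plate): yield φR_n = 1.0×0.6×50×0.25×2.6875 = 20.2 kips; rupture φR_n = 0.75×0.6×65×0.25×2.6875 = 19.7 kips; take 19.7 kips (rupture).
Tension yield (gross): A_g = 1.25×0.25 = 0.3125 in². φR_n = 0.90 × 50 × 0.3125 = 14.1 kips.
Governing: min(15.0, 19.7, 14.1) = 14.1 kips → gross-section yield.

14.1 kips (gross-section yield governs)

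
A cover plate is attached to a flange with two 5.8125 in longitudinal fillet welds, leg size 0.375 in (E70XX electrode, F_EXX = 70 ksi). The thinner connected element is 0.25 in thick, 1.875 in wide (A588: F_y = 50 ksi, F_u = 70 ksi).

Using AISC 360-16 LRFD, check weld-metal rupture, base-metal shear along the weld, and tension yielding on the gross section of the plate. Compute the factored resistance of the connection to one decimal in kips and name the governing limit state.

21.1 kips (gross-section yield governs)

Weld metal: throat = 0.707×0.375 = 0.26513 in, L = 2×5.8125 = 11.625 in. φR_n = 0.75 × 0.6 × 70 × 0.26513 × 11.625 = 97.1 kips.
Base metal shear (0.25 in plate): yield φR_n = 1.0×0.6×50×0.25×11.625 = 87.2 kips; rupture φR_n = 0.75×0.6×70×0.25×11.625 = 91.5 kips; take 87.2 kips (yield).
Tension yield (gross): A_g = 1.875×0.25 = 0.46875 in². φR_n = 0.90 × 50 × 0.46875 = 21.1 kips.
Governing: min(97.1, 87.2, 21.1) = 21.1 kips → gross-section yield.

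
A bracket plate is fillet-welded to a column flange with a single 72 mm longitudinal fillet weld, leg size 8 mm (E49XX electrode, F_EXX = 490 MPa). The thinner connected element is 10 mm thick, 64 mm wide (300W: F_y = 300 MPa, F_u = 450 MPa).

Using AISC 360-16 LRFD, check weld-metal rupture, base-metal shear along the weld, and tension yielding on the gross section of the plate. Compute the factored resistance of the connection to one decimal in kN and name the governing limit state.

Weld metal: throat = 0.707×8 = 5.656 mm, L = 72 mm. φR_n = 0.75 × 0.6 × 490 × 5.656 × 72 = 89.8 kN.
Base metal shear (10 mm plate): yield φR_n = 1.0×0.6×300×10×72 = 129.6 kN; rupture φR_n = 0.75×0.6×450×10×72 = 145.8 kN; take 129.6 kN (yield).
Tension yield (gross): A_g = 64×10 = 640 mm². φR_n = 0.90 × 300 × 640 = 172.8 kN.
Governing: min(89.8, 129.6, 172.8) = 89.8 kN → weld metal.

89.8 kN (weld metal governs)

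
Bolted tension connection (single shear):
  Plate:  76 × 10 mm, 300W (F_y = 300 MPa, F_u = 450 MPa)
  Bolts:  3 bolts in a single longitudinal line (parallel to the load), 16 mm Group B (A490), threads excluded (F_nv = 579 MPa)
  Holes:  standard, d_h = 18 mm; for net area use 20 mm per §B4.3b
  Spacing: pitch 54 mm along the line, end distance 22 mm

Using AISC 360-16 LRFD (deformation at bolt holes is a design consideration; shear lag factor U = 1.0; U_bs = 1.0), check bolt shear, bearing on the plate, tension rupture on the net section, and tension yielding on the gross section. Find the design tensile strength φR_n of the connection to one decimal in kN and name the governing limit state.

189.0 kN (net-section rupture governs)

Bolt shear: A_b = π(16)²/4 = 201.06 mm². φR_n = 0.75 × 579 × 201.06 × 3 × 1 = 261.9 kN.
Bearing (10 mm plate, F_u = 450 MPa): end bolts L_c = 22 − 18/2 = 13, R_n = min(1.2×13×10×450, 2.4×16×10×450) = 70.2 kN/bolt; interior L_c = 54 − 18 = 36, R_n = 172.8 kN/bolt. φR_n = 0.75 × (1×70.2 + 2×172.8) = 311.9 kN.
Tension rupture (net): A_n = (76 − 1×20)×10 = 560 mm² (U = 1.0, A_e = A_n). φR_n = 0.75 × 450 × 560 = 189.0 kN.
Tension yield (gross): A_g = 76×10 = 760 mm². φR_n = 0.90 × 300 × 760 = 205.2 kN.
Governing: min(261.9, 311.9, 189.0, 205.2) = 189.0 kN → net-section rupture.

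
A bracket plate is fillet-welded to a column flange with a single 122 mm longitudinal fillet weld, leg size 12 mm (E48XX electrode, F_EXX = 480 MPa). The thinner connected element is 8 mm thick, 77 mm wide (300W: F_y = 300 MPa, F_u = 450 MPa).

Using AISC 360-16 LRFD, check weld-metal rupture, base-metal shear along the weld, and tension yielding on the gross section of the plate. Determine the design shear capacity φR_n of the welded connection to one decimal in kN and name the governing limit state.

Weld metal: throat = 0.707×12 = 8.484 mm, L = 122 mm. φR_n = 0.75 × 0.6 × 480 × 8.484 × 122 = 223.6 kN.
Base metal shear (8 mm plate): yield φR_n = 1.0×0.6×300×8×122 = 175.7 kN; rupture φR_n = 0.75×0.6×450×8×122 = 197.6 kN; take 175.7 kN (yield).
Tension yield (gross): A_g = 77×8 = 616 mm². φR_n = 0.90 × 300 × 616 = 166.3 kN.
Governing: min(223.6, 175.7, 166.3) = 166.3 kN → gross-section yield.

166.3 kN (gross-section yield governs)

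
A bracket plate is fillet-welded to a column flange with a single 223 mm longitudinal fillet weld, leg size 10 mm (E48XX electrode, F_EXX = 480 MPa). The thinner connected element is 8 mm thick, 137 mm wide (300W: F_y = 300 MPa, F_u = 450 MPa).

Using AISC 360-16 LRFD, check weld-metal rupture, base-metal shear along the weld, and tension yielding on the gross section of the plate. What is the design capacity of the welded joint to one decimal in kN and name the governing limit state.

295.9 kN (gross-section yield governs)

Weld metal: throat = 0.707×10 = 7.07 mm, L = 223 mm. φR_n = 0.75 × 0.6 × 480 × 7.07 × 223 = 340.5 kN.
Base metal shear (8 mm plate): yield φR_n = 1.0×0.6×300×8×223 = 321.1 kN; rupture φR_n = 0.75×0.6×450×8×223 = 361.3 kN; take 321.1 kN (yield).
Tension yield (gross): A_g = 137×8 = 1096 mm². φR_n = 0.90 × 300 × 1096 = 295.9 kN.
Governing: min(340.5, 321.1, 295.9) = 295.9 kN → gross-section yield.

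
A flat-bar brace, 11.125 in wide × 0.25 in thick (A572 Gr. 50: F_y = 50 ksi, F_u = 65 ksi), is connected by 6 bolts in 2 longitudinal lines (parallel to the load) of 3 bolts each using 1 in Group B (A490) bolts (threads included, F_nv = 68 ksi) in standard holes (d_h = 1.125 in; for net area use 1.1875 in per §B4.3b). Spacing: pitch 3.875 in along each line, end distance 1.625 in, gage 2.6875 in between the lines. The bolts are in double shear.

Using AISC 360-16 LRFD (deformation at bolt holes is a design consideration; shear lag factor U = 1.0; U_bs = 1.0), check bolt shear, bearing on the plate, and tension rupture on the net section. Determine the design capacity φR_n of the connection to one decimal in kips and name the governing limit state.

Bolt shear: A_b = π(1)²/4 = 0.7854 in². φR_n = 0.75 × 68 × 0.7854 × 6 × 2 = 480.7 kips.
Bearing (0.25 in plate, F_u = 65 ksi): end bolts L_c = 1.625 − 1.125/2 = 1.0625, R_n = min(1.2×1.0625×0.25×65, 2.4×1×0.25×65) = 20.719 kips/bolt; interior L_c = 3.875 − 1.125 = 2.75, R_n = 39 kips/bolt. φR_n = 0.75 × (2×20.719 + 4×39) = 148.1 kips.
Tension rupture (net): A_n = (11.125 − 2×1.1875)×0.25 = 2.1875 in² (U = 1.0, A_e = A_n). φR_n = 0.75 × 65 × 2.1875 = 106.6 kips.
Governing: min(480.7, 148.1, 106.6) = 106.6 kips → net-section rupture.

106.6 kips (net-section rupture governs)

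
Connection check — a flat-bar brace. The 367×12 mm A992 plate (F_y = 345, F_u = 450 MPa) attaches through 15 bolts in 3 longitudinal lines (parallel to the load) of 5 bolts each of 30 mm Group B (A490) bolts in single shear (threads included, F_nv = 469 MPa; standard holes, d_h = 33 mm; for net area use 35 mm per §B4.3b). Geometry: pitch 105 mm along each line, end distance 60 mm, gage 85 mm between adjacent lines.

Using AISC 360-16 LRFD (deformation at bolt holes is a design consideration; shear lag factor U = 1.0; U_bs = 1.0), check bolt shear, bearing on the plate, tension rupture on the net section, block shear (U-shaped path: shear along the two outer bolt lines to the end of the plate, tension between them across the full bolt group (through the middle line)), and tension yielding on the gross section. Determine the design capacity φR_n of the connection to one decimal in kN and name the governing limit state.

1061.1 kN (net-section rupture governs)

Bolt shear: A_b = π(30)²/4 = 706.86 mm². φR_n = 0.75 × 469 × 706.86 × 15 × 1 = 3729.6 kN.
Bearing (12 mm plate, F_u = 450 MPa): end bolts L_c = 60 − 33/2 = 43.5, R_n = min(1.2×43.5×12×450, 2.4×30×12×450) = 281.88 kN/bolt; interior L_c = 105 − 33 = 72, R_n = 388.8 kN/bolt. φR_n = 0.75 × (3×281.88 + 12×388.8) = 4133.4 kN.
Tension rupture (net): A_n = (367 − 3×35)×12 = 3144 mm² (U = 1.0, A_e = A_n). φR_n = 0.75 × 450 × 3144 = 1061.1 kN.
Block shear: shear path 2×[60+4×105] = 2×480 mm, A_gv = 11520, A_nv = 2×(480 − 4.5×35)×12 = 7740 mm²; tension across gage: (170 − 2×35)×12 = 1200 mm². R_n = min(0.6×450×7740, 0.6×345×11520) + 1.0×450×1200 = min(2089.8, 2384.6) + 540 = 2629.8 kN. φR_n = 0.75 × 2629.8 = 1972.4 kN.
Tension yield (gross): A_g = 367×12 = 4404 mm². φR_n = 0.90 × 345 × 4404 = 1367.4 kN.
Governing: min(3729.6, 4133.4, 1061.1, 1972.4, 1367.4) = 1061.1 kN → net-section rupture.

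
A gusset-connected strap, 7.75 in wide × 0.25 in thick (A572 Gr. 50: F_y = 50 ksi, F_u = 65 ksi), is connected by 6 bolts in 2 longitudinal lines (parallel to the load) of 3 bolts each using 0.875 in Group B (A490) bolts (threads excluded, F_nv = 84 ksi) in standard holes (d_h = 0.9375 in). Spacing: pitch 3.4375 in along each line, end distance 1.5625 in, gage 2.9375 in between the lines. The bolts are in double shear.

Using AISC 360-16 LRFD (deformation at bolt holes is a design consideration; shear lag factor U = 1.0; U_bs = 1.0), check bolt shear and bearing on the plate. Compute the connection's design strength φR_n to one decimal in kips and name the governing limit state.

134.4 kips (bearing governs)

Bolt shear: A_b = π(0.875)²/4 = 0.60132 in². φR_n = 0.75 × 84 × 0.60132 × 6 × 2 = 454.6 kips.
Bearing (0.25 in plate, F_u = 65 ksi): end bolts L_c = 1.5625 − 0.9375/2 = 1.09375, R_n = min(1.2×1.09375×0.25×65, 2.4×0.875×0.25×65) = 21.328 kips/bolt; interior L_c = 3.4375 − 0.9375 = 2.5, R_n = 34.125 kips/bolt. φR_n = 0.75 × (2×21.328 + 4×34.125) = 134.4 kips.
Governing: min(454.6, 134.4) = 134.4 kips → bearing.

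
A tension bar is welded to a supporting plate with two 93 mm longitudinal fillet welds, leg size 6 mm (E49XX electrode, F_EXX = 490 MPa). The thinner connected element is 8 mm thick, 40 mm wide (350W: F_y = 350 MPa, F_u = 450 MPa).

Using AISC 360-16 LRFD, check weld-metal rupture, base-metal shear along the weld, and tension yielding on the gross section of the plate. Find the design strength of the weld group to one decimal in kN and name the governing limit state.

Weld metal: throat = 0.707×6 = 4.242 mm, L = 2×93 = 186 mm. φR_n = 0.75 × 0.6 × 490 × 4.242 × 186 = 174.0 kN.
Base metal shear (8 mm plate): yield φR_n = 1.0×0.6×350×8×186 = 312.5 kN; rupture φR_n = 0.75×0.6×450×8×186 = 301.3 kN; take 301.3 kN (rupture).
Tension yield (gross): A_g = 40×8 = 320 mm². φR_n = 0.90 × 350 × 320 = 100.8 kN.
Governing: min(174.0, 301.3, 100.8) = 100.8 kN → gross-section yield.

100.8 kN (gross-section yield governs)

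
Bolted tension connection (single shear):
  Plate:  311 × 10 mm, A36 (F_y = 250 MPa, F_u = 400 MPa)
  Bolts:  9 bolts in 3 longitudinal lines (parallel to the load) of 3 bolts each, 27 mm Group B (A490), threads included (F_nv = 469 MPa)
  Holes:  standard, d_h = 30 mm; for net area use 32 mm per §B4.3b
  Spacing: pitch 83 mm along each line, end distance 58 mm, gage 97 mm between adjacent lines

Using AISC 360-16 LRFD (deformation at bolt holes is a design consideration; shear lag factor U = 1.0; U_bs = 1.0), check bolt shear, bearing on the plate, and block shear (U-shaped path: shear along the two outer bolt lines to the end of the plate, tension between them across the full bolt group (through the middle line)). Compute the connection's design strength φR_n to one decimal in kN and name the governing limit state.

894.0 kN (block shear governs)

Bolt shear: A_b = π(27)²/4 = 572.56 mm². φR_n = 0.75 × 469 × 572.56 × 9 × 1 = 1812.6 kN.
Bearing (10 mm plate, F_u = 400 MPa): end bolts L_c = 58 − 30/2 = 43, R_n = min(1.2×43×10×400, 2.4×27×10×400) = 206.4 kN/bolt; interior L_c = 83 − 30 = 53, R_n = 254.4 kN/bolt. φR_n = 0.75 × (3×206.4 + 6×254.4) = 1609.2 kN.
Block shear: shear path 2×[58+2×83] = 2×224 mm, A_gv = 4480, A_nv = 2×(224 − 2.5×32)×10 = 2880 mm²; tension across gage: (194 − 2×32)×10 = 1300 mm². R_n = min(0.6×400×2880, 0.6×250×4480) + 1.0×400×1300 = min(691.2, 672) + 520 = 1192 kN. φR_n = 0.75 × 1192 = 894.0 kN.
Governing: min(1812.6, 1609.2, 894.0) = 894.0 kN → block shear.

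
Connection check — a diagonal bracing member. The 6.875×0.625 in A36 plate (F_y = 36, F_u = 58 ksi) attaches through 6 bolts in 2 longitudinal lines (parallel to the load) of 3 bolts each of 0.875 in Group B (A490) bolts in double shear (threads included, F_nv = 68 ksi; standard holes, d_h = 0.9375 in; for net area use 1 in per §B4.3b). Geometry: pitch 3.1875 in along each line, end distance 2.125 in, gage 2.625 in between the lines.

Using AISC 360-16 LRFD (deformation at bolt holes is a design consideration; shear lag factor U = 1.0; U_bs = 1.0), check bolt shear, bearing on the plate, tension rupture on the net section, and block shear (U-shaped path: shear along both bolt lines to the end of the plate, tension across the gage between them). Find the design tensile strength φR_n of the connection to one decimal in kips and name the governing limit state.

Bolt shear: A_b = π(0.875)²/4 = 0.60132 in². φR_n = 0.75 × 68 × 0.60132 × 6 × 2 = 368.0 kips.
Bearing (0.625 in plate, F_u = 58 ksi): end bolts L_c = 2.125 − 0.9375/2 = 1.65625, R_n = min(1.2×1.65625×0.625×58, 2.4×0.875×0.625×58) = 72.047 kips/bolt; interior L_c = 3.1875 − 0.9375 = 2.25, R_n = 76.125 kips/bolt. φR_n = 0.75 × (2×72.047 + 4×76.125) = 336.4 kips.
Tension rupture (net): A_n = (6.875 − 2×1)×0.625 = 3.0469 in² (U = 1.0, A_e = A_n). φR_n = 0.75 × 58 × 3.0469 = 132.5 kips.
Block shear: shear path 2×[2.125+2×3.1875] = 2×8.5 in, A_gv = 10.625, A_nv = 2×(8.5 − 2.5×1)×0.625 = 7.5 in²; tension across gage: (2.625 − 1×1)×0.625 = 1.0156 in². R_n = min(0.6×58×7.5, 0.6×36×10.625) + 1.0×58×1.0156 = min(261, 229.5) + 58.905 = 288.41 kips. φR_n = 0.75 × 288.41 = 216.3 kips.
Governing: min(368.0, 336.4, 132.5, 216.3) = 132.5 kips → net-section rupture.

132.5 kips (net-section rupture governs)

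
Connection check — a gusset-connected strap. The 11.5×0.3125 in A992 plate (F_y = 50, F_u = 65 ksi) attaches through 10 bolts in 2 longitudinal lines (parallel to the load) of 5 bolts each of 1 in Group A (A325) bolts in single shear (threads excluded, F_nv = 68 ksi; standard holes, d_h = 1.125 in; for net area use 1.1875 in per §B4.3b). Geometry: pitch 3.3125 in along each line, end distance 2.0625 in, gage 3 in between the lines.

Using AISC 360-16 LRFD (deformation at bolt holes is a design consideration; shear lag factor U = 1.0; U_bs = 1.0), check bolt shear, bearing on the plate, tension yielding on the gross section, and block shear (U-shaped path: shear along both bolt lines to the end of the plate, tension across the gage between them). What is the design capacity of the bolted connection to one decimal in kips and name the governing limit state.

Bolt shear: A_b = π(1)²/4 = 0.7854 in². φR_n = 0.75 × 68 × 0.7854 × 10 × 1 = 400.6 kips.
Bearing (0.3125 in plate, F_u = 65 ksi): end bolts L_c = 2.0625 − 1.125/2 = 1.5, R_n = min(1.2×1.5×0.3125×65, 2.4×1×0.3125×65) = 36.563 kips/bolt; interior L_c = 3.3125 − 1.125 = 2.1875, R_n = 48.75 kips/bolt. φR_n = 0.75 × (2×36.563 + 8×48.75) = 347.3 kips.
Tension yield (gross): A_g = 11.5×0.3125 = 3.5938 in². φR_n = 0.90 × 50 × 3.5938 = 161.7 kips.
Block shear: shear path 2×[2.0625+4×3.3125] = 2×15.3125 in, A_gv = 9.5703, A_nv = 2×(15.3125 − 4.5×1.1875)×0.3125 = 6.2305 in²; tension across gage: (3 − 1×1.1875)×0.3125 = 0.56641 in². R_n = min(0.6×65×6.2305, 0.6×50×9.5703) + 1.0×65×0.56641 = min(242.99, 287.11) + 36.817 = 279.81 kips. φR_n = 0.75 × 279.81 = 209.9 kips.
Governing: min(400.6, 347.3, 161.7, 209.9) = 161.7 kips → gross-section yield.

161.7 kips (gross-section yield governs)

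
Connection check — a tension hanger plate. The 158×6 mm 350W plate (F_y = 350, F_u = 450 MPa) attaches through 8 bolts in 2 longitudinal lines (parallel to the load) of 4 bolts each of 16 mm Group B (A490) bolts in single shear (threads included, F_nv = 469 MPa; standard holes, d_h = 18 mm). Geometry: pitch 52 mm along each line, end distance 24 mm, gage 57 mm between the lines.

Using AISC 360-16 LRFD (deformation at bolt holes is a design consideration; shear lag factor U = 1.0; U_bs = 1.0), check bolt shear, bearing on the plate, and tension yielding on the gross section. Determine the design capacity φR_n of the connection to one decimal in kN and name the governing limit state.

298.6 kN (gross-section yield governs)

Bolt shear: A_b = π(16)²/4 = 201.06 mm². φR_n = 0.75 × 469 × 201.06 × 8 × 1 = 565.8 kN.
Bearing (6 mm plate, F_u = 450 MPa): end bolts L_c = 24 − 18/2 = 15, R_n = min(1.2×15×6×450, 2.4×16×6×450) = 48.6 kN/bolt; interior L_c = 52 − 18 = 34, R_n = 103.68 kN/bolt. φR_n = 0.75 × (2×48.6 + 6×103.68) = 539.5 kN.
Tension yield (gross): A_g = 158×6 = 948 mm². φR_n = 0.90 × 350 × 948 = 298.6 kN.
Governing: min(565.8, 539.5, 298.6) = 298.6 kN → gross-section yield.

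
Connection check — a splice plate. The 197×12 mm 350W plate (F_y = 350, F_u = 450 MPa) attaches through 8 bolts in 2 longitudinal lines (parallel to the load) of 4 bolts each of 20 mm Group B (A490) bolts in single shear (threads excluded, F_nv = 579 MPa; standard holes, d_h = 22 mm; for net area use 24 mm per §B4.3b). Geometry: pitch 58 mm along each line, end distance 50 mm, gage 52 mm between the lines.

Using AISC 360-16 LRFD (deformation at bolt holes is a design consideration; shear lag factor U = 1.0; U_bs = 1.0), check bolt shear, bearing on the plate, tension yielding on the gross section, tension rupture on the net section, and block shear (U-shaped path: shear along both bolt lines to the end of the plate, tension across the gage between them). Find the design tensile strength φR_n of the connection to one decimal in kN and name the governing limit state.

Bolt shear: A_b = π(20)²/4 = 314.16 mm². φR_n = 0.75 × 579 × 314.16 × 8 × 1 = 1091.4 kN.
Bearing (12 mm plate, F_u = 450 MPa): end bolts L_c = 50 − 22/2 = 39, R_n = min(1.2×39×12×450, 2.4×20×12×450) = 252.72 kN/bolt; interior L_c = 58 − 22 = 36, R_n = 233.28 kN/bolt. φR_n = 0.75 × (2×252.72 + 6×233.28) = 1428.8 kN.
Tension yield (gross): A_g = 197×12 = 2364 mm². φR_n = 0.90 × 350 × 2364 = 744.7 kN.
Tension rupture (net): A_n = (197 − 2×24)×12 = 1788 mm² (U = 1.0, A_e = A_n). φR_n = 0.75 × 450 × 1788 = 603.5 kN.
Block shear: shear path 2×[50+3×58] = 2×224 mm, A_gv = 5376, A_nv = 2×(224 − 3.5×24)×12 = 3360 mm²; tension across gage: (52 − 1×24)×12 = 336 mm². R_n = min(0.6×450×3360, 0.6×350×5376) + 1.0×450×336 = min(907.2, 1129) + 151.2 = 1058.4 kN. φR_n = 0.75 × 1058.4 = 793.8 kN.
Governing: min(1091.4, 1428.8, 744.7, 603.5, 793.8) = 603.5 kN → net-section rupture.

603.5 kN (net-section rupture governs)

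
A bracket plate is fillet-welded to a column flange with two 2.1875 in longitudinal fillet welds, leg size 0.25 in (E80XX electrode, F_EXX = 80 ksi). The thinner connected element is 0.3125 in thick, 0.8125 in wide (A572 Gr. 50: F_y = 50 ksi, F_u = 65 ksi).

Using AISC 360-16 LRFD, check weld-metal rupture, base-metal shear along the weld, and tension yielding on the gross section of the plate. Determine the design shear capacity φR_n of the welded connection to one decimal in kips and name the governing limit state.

Weld metal: throat = 0.707×0.25 = 0.17675 in, L = 2×2.1875 = 4.375 in. φR_n = 0.75 × 0.6 × 80 × 0.17675 × 4.375 = 27.8 kips.
Base metal shear (0.3125 in plate): yield φR_n = 1.0×0.6×50×0.3125×4.375 = 41.0 kips; rupture φR_n = 0.75×0.6×65×0.3125×4.375 = 40.0 kips; take 40.0 kips (rupture).
Tension yield (gross): A_g = 0.8125×0.3125 = 0.25391 in². φR_n = 0.90 × 50 × 0.25391 = 11.4 kips.
Governing: min(27.8, 40.0, 11.4) = 11.4 kips → gross-section yield.

11.4 kips (gross-section yield governs)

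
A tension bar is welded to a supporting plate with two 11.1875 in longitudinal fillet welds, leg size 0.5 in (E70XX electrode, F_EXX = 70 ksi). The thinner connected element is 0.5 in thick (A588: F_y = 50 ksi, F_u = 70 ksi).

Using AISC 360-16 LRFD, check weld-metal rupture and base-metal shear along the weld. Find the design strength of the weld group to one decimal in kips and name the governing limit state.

Weld metal: throat = 0.707×0.5 = 0.3535 in, L = 2×11.1875 = 22.375 in. φR_n = 0.75 × 0.6 × 70 × 0.3535 × 22.375 = 249.2 kips.
Base metal shear (0.5 in plate): yield φR_n = 1.0×0.6×50×0.5×22.375 = 335.6 kips; rupture φR_n = 0.75×0.6×70×0.5×22.375 = 352.4 kips; take 335.6 kips (yield).
Governing: min(249.2, 335.6) = 249.2 kips → weld metal.

249.2 kips (weld metal governs)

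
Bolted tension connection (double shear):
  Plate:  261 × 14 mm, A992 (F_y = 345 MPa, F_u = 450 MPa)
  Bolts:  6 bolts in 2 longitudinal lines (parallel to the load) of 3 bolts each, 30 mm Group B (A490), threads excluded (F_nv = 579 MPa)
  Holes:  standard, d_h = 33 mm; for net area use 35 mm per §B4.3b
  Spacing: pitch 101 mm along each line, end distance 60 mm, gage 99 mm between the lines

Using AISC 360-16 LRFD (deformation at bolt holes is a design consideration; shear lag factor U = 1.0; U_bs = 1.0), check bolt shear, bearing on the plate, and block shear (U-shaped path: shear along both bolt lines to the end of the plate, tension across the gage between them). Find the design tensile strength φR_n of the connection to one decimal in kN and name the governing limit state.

Bolt shear: A_b = π(30)²/4 = 706.86 mm². φR_n = 0.75 × 579 × 706.86 × 6 × 2 = 3683.4 kN.
Bearing (14 mm plate, F_u = 450 MPa): end bolts L_c = 60 − 33/2 = 43.5, R_n = min(1.2×43.5×14×450, 2.4×30×14×450) = 328.86 kN/bolt; interior L_c = 101 − 33 = 68, R_n = 453.6 kN/bolt. φR_n = 0.75 × (2×328.86 + 4×453.6) = 1854.1 kN.
Block shear: shear path 2×[60+2×101] = 2×262 mm, A_gv = 7336, A_nv = 2×(262 − 2.5×35)×14 = 4886 mm²; tension across gage: (99 − 1×35)×14 = 896 mm². R_n = min(0.6×450×4886, 0.6×345×7336) + 1.0×450×896 = min(1319.2, 1518.6) + 403.2 = 1722.4 kN. φR_n = 0.75 × 1722.4 = 1291.8 kN.
Governing: min(3683.4, 1854.1, 1291.8) = 1291.8 kN → block shear.

1291.8 kN (block shear governs)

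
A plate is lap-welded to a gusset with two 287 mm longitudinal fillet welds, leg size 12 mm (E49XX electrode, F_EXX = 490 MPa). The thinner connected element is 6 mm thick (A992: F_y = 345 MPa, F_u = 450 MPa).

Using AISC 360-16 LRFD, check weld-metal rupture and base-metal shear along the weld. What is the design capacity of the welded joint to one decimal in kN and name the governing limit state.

697.4 kN (base-metal shear governs)

Weld metal: throat = 0.707×12 = 8.484 mm, L = 2×287 = 574 mm. φR_n = 0.75 × 0.6 × 490 × 8.484 × 574 = 1073.8 kN.
Base metal shear (6 mm plate): yield φR_n = 1.0×0.6×345×6×574 = 712.9 kN; rupture φR_n = 0.75×0.6×450×6×574 = 697.4 kN; take 697.4 kN (rupture).
Governing: min(1073.8, 697.4) = 697.4 kN → base-metal shear.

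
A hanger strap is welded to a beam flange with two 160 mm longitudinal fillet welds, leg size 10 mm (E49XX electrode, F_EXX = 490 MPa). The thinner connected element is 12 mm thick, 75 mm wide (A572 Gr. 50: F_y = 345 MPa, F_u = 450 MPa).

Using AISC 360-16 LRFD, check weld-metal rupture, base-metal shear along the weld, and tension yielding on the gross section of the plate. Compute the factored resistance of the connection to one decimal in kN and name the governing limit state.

279.5 kN (gross-section yield governs)

Weld metal: throat = 0.707×10 = 7.07 mm, L = 2×160 = 320 mm. φR_n = 0.75 × 0.6 × 490 × 7.07 × 320 = 498.9 kN.
Base metal shear (12 mm plate): yield φR_n = 1.0×0.6×345×12×320 = 794.9 kN; rupture φR_n = 0.75×0.6×450×12×320 = 777.6 kN; take 777.6 kN (rupture).
Tension yield (gross): A_g = 75×12 = 900 mm². φR_n = 0.90 × 345 × 900 = 279.5 kN.
Governing: min(498.9, 777.6, 279.5) = 279.5 kN → gross-section yield.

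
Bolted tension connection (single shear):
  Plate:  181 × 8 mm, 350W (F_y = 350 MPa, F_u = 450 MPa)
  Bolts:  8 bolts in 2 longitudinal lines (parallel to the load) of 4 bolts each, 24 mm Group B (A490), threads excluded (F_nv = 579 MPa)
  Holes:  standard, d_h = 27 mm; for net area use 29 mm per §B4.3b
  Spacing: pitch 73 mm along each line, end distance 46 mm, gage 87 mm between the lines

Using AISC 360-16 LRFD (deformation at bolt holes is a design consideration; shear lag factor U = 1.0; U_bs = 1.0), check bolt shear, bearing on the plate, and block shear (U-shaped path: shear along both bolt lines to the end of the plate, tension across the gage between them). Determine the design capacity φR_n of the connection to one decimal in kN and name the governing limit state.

686.3 kN (block shear governs)

Bolt shear: A_b = π(24)²/4 = 452.39 mm². φR_n = 0.75 × 579 × 452.39 × 8 × 1 = 1571.6 kN.
Bearing (8 mm plate, F_u = 450 MPa): end bolts L_c = 46 − 27/2 = 32.5, R_n = min(1.2×32.5×8×450, 2.4×24×8×450) = 140.4 kN/bolt; interior L_c = 73 − 27 = 46, R_n = 198.72 kN/bolt. φR_n = 0.75 × (2×140.4 + 6×198.72) = 1104.8 kN.
Block shear: shear path 2×[46+3×73] = 2×265 mm, A_gv = 4240, A_nv = 2×(265 − 3.5×29)×8 = 2616 mm²; tension across gage: (87 − 1×29)×8 = 464 mm². R_n = min(0.6×450×2616, 0.6×350×4240) + 1.0×450×464 = min(706.32, 890.4) + 208.8 = 915.12 kN. φR_n = 0.75 × 915.12 = 686.3 kN.
Governing: min(1571.6, 1104.8, 686.3) = 686.3 kN → block shear.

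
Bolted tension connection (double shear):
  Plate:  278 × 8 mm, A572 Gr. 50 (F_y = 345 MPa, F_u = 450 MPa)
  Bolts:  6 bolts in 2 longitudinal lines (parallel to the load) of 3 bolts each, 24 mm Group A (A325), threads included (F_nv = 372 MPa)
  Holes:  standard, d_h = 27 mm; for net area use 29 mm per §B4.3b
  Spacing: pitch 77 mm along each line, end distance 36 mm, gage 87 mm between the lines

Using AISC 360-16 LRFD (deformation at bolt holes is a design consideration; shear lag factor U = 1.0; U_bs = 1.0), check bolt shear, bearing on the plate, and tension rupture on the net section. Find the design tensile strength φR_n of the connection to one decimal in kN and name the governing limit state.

Bolt shear: A_b = π(24)²/4 = 452.39 mm². φR_n = 0.75 × 372 × 452.39 × 6 × 2 = 1514.6 kN.
Bearing (8 mm plate, F_u = 450 MPa): end bolts L_c = 36 − 27/2 = 22.5, R_n = min(1.2×22.5×8×450, 2.4×24×8×450) = 97.2 kN/bolt; interior L_c = 77 − 27 = 50, R_n = 207.36 kN/bolt. φR_n = 0.75 × (2×97.2 + 4×207.36) = 767.9 kN.
Tension rupture (net): A_n = (278 − 2×29)×8 = 1760 mm² (U = 1.0, A_e = A_n). φR_n = 0.75 × 450 × 1760 = 594.0 kN.
Governing: min(1514.6, 767.9, 594.0) = 594.0 kN → net-section rupture.

594.0 kN (net-section rupture governs)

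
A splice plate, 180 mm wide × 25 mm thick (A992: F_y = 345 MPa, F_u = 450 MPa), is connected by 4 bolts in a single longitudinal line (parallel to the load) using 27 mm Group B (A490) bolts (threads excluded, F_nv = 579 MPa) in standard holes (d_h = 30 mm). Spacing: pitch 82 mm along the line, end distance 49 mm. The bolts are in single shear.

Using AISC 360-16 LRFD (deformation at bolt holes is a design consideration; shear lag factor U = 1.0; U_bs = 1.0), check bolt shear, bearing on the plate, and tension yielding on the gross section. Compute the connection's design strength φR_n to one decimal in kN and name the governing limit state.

Bolt shear: A_b = π(27)²/4 = 572.56 mm². φR_n = 0.75 × 579 × 572.56 × 4 × 1 = 994.5 kN.
Bearing (25 mm plate, F_u = 450 MPa): end bolts L_c = 49 − 30/2 = 34, R_n = min(1.2×34×25×450, 2.4×27×25×450) = 459 kN/bolt; interior L_c = 82 − 30 = 52, R_n = 702 kN/bolt. φR_n = 0.75 × (1×459 + 3×702) = 1923.8 kN.
Tension yield (gross): A_g = 180×25 = 4500 mm². φR_n = 0.90 × 345 × 4500 = 1397.3 kN.
Governing: min(994.5, 1923.8, 1397.3) = 994.5 kN → bolt shear.

994.5 kN (bolt shear governs)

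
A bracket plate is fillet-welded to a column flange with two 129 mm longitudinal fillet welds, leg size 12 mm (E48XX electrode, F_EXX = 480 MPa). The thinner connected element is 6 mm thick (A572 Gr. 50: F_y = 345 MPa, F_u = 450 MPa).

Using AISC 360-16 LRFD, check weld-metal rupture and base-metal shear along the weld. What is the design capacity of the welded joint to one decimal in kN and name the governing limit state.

313.5 kN (base-metal shear governs)

Weld metal: throat = 0.707×12 = 8.484 mm, L = 2×129 = 258 mm. φR_n = 0.75 × 0.6 × 480 × 8.484 × 258 = 472.8 kN.
Base metal shear (6 mm plate): yield φR_n = 1.0×0.6×345×6×258 = 320.4 kN; rupture φR_n = 0.75×0.6×450×6×258 = 313.5 kN; take 313.5 kN (rupture).
Governing: min(472.8, 313.5) = 313.5 kN → base-metal shear.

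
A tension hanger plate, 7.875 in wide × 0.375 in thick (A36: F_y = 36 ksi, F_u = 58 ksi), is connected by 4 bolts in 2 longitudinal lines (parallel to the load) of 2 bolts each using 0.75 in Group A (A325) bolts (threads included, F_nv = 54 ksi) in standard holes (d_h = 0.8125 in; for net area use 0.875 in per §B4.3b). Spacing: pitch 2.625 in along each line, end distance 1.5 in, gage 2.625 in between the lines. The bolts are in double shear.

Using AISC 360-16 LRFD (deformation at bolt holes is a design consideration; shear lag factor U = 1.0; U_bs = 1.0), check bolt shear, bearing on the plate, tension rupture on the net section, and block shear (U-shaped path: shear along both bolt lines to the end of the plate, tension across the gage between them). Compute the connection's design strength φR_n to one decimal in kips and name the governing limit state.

Bolt shear: A_b = π(0.75)²/4 = 0.44179 in². φR_n = 0.75 × 54 × 0.44179 × 4 × 2 = 143.1 kips.
Bearing (0.375 in plate, F_u = 58 ksi): end bolts L_c = 1.5 − 0.8125/2 = 1.09375, R_n = min(1.2×1.09375×0.375×58, 2.4×0.75×0.375×58) = 28.547 kips/bolt; interior L_c = 2.625 − 0.8125 = 1.8125, R_n = 39.15 kips/bolt. φR_n = 0.75 × (2×28.547 + 2×39.15) = 101.5 kips.
Tension rupture (net): A_n = (7.875 − 2×0.875)×0.375 = 2.2969 in² (U = 1.0, A_e = A_n). φR_n = 0.75 × 58 × 2.2969 = 99.9 kips.
Block shear: shear path 2×[1.5+1×2.625] = 2×4.125 in, A_gv = 3.0938, A_nv = 2×(4.125 − 1.5×0.875)×0.375 = 2.1094 in²; tension across gage: (2.625 − 1×0.875)×0.375 = 0.65625 in². R_n = min(0.6×58×2.1094, 0.6×36×3.0938) + 1.0×58×0.65625 = min(73.407, 66.826) + 38.063 = 104.89 kips. φR_n = 0.75 × 104.89 = 78.7 kips.
Governing: min(143.1, 101.5, 99.9, 78.7) = 78.7 kips → block shear.

78.7 kips (block shear governs)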